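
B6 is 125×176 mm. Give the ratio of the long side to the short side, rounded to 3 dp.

176 / 125 = 1.408
ISO 216 targets √2 ≈ 1.414; the -0.006 deviation is from mm rounding.

1.408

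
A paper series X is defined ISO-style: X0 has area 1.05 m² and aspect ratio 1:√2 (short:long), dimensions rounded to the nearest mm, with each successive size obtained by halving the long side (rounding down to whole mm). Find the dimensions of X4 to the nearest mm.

215 × 304 mm

Let X0's short side be w mm. w · w√2 = 1.05 m² = 1,050,000 mm², so w ≈ 861.7 mm and w√2 ≈ 1218.6 mm → X0 = 862 × 1219 mm.
X1: ⌊1219/2⌋ × 862 = 609 × 862 mm
X2: ⌊862/2⌋ × 609 = 431 × 609 mm
X3: ⌊609/2⌋ × 431 = 304 × 431 mm
X4: ⌊431/2⌋ × 304 = 215 × 304 mm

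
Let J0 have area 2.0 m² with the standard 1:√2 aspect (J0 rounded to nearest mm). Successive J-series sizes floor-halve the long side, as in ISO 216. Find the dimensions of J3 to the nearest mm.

420 × 594 mm

Let J0's short side be w mm. w · w√2 = 2.0 m² = 2,000,000 mm², so w ≈ 1189.2 mm and w√2 ≈ 1681.8 mm → J0 = 1189 × 1682 mm.
J1: ⌊1682/2⌋ × 1189 = 841 × 1189 mm
J2: ⌊1189/2⌋ × 841 = 594 × 841 mm
J3: ⌊841/2⌋ × 594 = 420 × 594 mm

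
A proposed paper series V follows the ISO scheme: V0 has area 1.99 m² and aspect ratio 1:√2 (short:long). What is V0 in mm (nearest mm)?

Let the short side be w mm. Then w · w√2 = 1.99 m² = 1,990,000 mm².
w² = 1,990,000/√2, so w ≈ 1186.2 mm; long side = w√2 ≈ 1677.6 mm.

1186 × 1678 mm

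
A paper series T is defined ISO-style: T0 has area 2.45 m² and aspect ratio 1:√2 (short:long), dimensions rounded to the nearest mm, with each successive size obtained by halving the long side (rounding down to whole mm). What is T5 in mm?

232 × 329 mm

Let T0's short side be w mm. w · w√2 = 2.45 m² = 2,450,000 mm², so w ≈ 1316.2 mm and w√2 ≈ 1861.4 mm → T0 = 1316 × 1861 mm.
T1: ⌊1861/2⌋ × 1316 = 930 × 1316 mm
T2: ⌊1316/2⌋ × 930 = 658 × 930 mm
T3: ⌊930/2⌋ × 658 = 465 × 658 mm
T4: ⌊658/2⌋ × 465 = 329 × 465 mm
T5: ⌊465/2⌋ × 329 = 232 × 329 mm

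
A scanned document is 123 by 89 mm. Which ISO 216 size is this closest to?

Aspect ratio 123/89 ≈ 1.382 (ISO target is √2 ≈ 1.414).
In the B-series (B0 = 1000 × 1414 mm): B7 = 88 × 125 mm.
Off by 3 mm total — nearest standard size.

B7 (88 × 125 mm)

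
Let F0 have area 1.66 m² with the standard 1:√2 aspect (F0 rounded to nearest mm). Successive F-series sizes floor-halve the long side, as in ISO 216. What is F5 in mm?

191 × 270 mm

Let F0's short side be w mm. w · w√2 = 1.66 m² = 1,660,000 mm², so w ≈ 1083.4 mm and w√2 ≈ 1532.2 mm → F0 = 1083 × 1532 mm.
F1: ⌊1532/2⌋ × 1083 = 766 × 1083 mm
F2: ⌊1083/2⌋ × 766 = 541 × 766 mm
F3: ⌊766/2⌋ × 541 = 383 × 541 mm
F4: ⌊541/2⌋ × 383 = 270 × 383 mm
F5: ⌊383/2⌋ × 270 = 191 × 270 mm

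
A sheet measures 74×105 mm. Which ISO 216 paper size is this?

Aspect ratio 105/74 ≈ 1.419 — close to the ISO √2 ≈ 1.414.
In the A-series (A0 area = 1 m²): A7 = 74 × 105 mm.

A7 (74 × 105 mm)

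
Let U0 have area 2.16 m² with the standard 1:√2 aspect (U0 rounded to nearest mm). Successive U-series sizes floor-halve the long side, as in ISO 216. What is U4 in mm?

309 × 437 mm

Let U0's short side be w mm. w · w√2 = 2.16 m² = 2,160,000 mm², so w ≈ 1235.9 mm and w√2 ≈ 1747.8 mm → U0 = 1236 × 1748 mm.
U1: ⌊1748/2⌋ × 1236 = 874 × 1236 mm
U2: ⌊1236/2⌋ × 874 = 618 × 874 mm
U3: ⌊874/2⌋ × 618 = 437 × 618 mm
U4: ⌊618/2⌋ × 437 = 309 × 437 mm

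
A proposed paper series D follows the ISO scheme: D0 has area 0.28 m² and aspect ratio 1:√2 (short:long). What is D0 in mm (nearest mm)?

445 × 629 mm

Let the short side be w mm. Then w · w√2 = 0.28 m² = 280,000 mm².
w² = 280,000/√2, so w ≈ 445.0 mm; long side = w√2 ≈ 629.3 mm.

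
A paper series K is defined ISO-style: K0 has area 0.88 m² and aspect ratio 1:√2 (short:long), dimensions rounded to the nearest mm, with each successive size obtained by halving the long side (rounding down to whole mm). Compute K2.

Let K0's short side be w mm. w · w√2 = 0.88 m² = 880,000 mm², so w ≈ 788.8 mm and w√2 ≈ 1115.6 mm → K0 = 789 × 1116 mm.
K1: ⌊1116/2⌋ × 789 = 558 × 789 mm
K2: ⌊789/2⌋ × 558 = 394 × 558 mm

394 × 558 mm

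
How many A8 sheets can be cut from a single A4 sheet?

Each ISO step halves the sheet: 1 × A4 → 2 × A5 → 4 × A6 → 8 × A7 → …
From A4 to A8 is 4 halving steps: 2^4 = 16.

16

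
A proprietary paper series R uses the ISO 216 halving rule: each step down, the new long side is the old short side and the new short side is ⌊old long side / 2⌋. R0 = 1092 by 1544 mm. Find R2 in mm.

R1: ⌊1544/2⌋ × 1092 = 772 × 1092 mm
R2: ⌊1092/2⌋ × 772 = 546 × 772 mm

546 × 772 mm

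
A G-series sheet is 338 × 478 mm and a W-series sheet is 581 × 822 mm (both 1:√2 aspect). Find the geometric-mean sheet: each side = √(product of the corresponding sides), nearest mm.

Short side: √(338 · 581) = √196378 ≈ 443.1 → 443 mm
Long side: √(478 · 822) = √392916 ≈ 626.8 → 627 mm

443 × 627 mm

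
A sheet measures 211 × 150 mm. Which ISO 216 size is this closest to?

Aspect ratio 211/150 ≈ 1.407 — close to the ISO √2 ≈ 1.414.
In the A-series (A0 area = 1 m²): A5 = 148 × 210 mm.
Off by 3 mm total — nearest standard size.

A5 (148 × 210 mm)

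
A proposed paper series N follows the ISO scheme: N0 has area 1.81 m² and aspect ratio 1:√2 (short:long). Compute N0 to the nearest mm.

1131 × 1600 mm

Let the short side be w mm. Then w · w√2 = 1.81 m² = 1,810,000 mm².
w² = 1,810,000/√2, so w ≈ 1131.3 mm; long side = w√2 ≈ 1599.9 mm.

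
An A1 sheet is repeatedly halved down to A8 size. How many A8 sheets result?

Each ISO step halves the sheet: 1 × A1 → 2 × A2 → 4 × A3 → 8 × A4 → …
From A1 to A8 is 7 halving steps: 2^7 = 128.

128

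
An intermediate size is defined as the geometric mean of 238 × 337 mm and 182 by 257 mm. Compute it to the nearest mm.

Short side: √(238 · 182) = √43316 ≈ 208.1 → 208 mm
Long side: √(337 · 257) = √86609 ≈ 294.3 → 294 mm

208 × 294 mm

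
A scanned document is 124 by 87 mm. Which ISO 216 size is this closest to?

Aspect ratio 124/87 ≈ 1.425 — close to the ISO √2 ≈ 1.414.
In the B-series (B0 = 1000 × 1414 mm): B7 = 88 × 125 mm.
Off by 2 mm total — nearest standard size.

B7 (88 × 125 mm)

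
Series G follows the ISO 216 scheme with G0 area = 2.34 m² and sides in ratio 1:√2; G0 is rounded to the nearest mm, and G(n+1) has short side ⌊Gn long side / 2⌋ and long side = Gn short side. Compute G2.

Let G0's short side be w mm. w · w√2 = 2.34 m² = 2,340,000 mm², so w ≈ 1286.3 mm and w√2 ≈ 1819.1 mm → G0 = 1286 × 1819 mm.
G1: ⌊1819/2⌋ × 1286 = 909 × 1286 mm
G2: ⌊1286/2⌋ × 909 = 643 × 909 mm

643 × 909 mm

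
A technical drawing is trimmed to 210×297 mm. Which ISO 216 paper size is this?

A4 (210 × 297 mm)

Aspect ratio 297/210 ≈ 1.414 — close to the ISO √2 ≈ 1.414.
In the A-series (A0 area = 1 m²): A4 = 210 × 297 mm.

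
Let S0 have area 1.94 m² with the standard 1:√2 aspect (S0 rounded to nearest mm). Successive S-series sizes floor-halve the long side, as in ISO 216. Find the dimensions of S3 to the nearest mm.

414 × 585 mm

Let S0's short side be w mm. w · w√2 = 1.94 m² = 1,940,000 mm², so w ≈ 1171.2 mm and w√2 ≈ 1656.4 mm → S0 = 1171 × 1656 mm.
S1: ⌊1656/2⌋ × 1171 = 828 × 1171 mm
S2: ⌊1171/2⌋ × 828 = 585 × 828 mm
S3: ⌊828/2⌋ × 585 = 414 × 585 mm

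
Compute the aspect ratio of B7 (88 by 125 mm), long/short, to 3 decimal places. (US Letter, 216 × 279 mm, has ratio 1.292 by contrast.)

125 / 88 = 1.420
ISO 216 targets √2 ≈ 1.414; the +0.006 deviation is from mm rounding.

1.420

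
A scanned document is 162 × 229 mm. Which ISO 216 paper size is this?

Aspect ratio 229/162 ≈ 1.414 — close to the ISO √2 ≈ 1.414.
In the C-series (envelope sizes, between A and B): C5 = 162 × 229 mm.

C5 (162 × 229 mm)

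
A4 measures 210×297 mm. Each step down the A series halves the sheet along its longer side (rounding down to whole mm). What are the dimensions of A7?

A5: ⌊297/2⌋ × 210 = 148 × 210 mm
A6: ⌊210/2⌋ × 148 = 105 × 148 mm
A7: ⌊148/2⌋ × 105 = 74 × 105 mm

74 × 105 mm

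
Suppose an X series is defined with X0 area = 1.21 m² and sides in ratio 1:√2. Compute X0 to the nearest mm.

Let the short side be w mm. Then w · w√2 = 1.21 m² = 1,210,000 mm².
w² = 1,210,000/√2, so w ≈ 925.0 mm; long side = w√2 ≈ 1308.1 mm.

925 × 1308 mm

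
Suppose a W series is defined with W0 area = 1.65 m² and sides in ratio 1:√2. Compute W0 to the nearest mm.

1080 × 1528 mm

Let the short side be w mm. Then w · w√2 = 1.65 m² = 1,650,000 mm².
w² = 1,650,000/√2, so w ≈ 1080.2 mm; long side = w√2 ≈ 1527.6 mm.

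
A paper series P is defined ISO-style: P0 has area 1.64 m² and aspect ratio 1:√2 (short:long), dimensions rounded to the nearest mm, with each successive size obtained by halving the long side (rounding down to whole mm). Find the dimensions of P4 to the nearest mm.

Let P0's short side be w mm. w · w√2 = 1.64 m² = 1,640,000 mm², so w ≈ 1076.9 mm and w√2 ≈ 1522.9 mm → P0 = 1077 × 1523 mm.
P1: ⌊1523/2⌋ × 1077 = 761 × 1077 mm
P2: ⌊1077/2⌋ × 761 = 538 × 761 mm
P3: ⌊761/2⌋ × 538 = 380 × 538 mm
P4: ⌊538/2⌋ × 380 = 269 × 380 mm

269 × 380 mm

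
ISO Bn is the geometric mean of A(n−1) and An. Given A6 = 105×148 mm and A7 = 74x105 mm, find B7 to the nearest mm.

Short side: √(105 · 74) = √7770 ≈ 88.1 → 88 mm
Long side: √(148 · 105) = √15540 ≈ 124.7 → 125 mm

88 × 125 mm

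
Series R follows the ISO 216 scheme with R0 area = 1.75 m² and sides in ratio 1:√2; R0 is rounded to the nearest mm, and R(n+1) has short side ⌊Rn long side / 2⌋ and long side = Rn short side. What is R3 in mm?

393 × 556 mm

Let R0's short side be w mm. w · w√2 = 1.75 m² = 1,750,000 mm², so w ≈ 1112.4 mm and w√2 ≈ 1573.2 mm → R0 = 1112 × 1573 mm.
R1: ⌊1573/2⌋ × 1112 = 786 × 1112 mm
R2: ⌊1112/2⌋ × 786 = 556 × 786 mm
R3: ⌊786/2⌋ × 556 = 393 × 556 mm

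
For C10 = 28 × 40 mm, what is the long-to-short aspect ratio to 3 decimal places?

40 / 28 = 1.429
ISO 216 targets √2 ≈ 1.414; the +0.014 deviation is from mm rounding.

1.429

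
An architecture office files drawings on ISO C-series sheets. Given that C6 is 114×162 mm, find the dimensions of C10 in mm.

28 × 40 mm

C7: ⌊162/2⌋ × 114 = 81 × 114 mm
C8: ⌊114/2⌋ × 81 = 57 × 81 mm
C9: ⌊81/2⌋ × 57 = 40 × 57 mm
C10: ⌊57/2⌋ × 40 = 28 × 40 mm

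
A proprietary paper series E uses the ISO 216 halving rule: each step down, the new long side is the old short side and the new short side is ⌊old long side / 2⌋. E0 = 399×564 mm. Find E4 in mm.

E1: ⌊564/2⌋ × 399 = 282 × 399 mm
E2: ⌊399/2⌋ × 282 = 199 × 282 mm
E3: ⌊282/2⌋ × 199 = 141 × 199 mm
E4: ⌊199/2⌋ × 141 = 99 × 141 mm

99 × 141 mm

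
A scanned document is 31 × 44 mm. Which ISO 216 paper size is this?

Aspect ratio 44/31 ≈ 1.419 — close to the ISO √2 ≈ 1.414.
In the B-series (B0 = 1000 × 1414 mm): B10 = 31 × 44 mm.

B10 (31 × 44 mm)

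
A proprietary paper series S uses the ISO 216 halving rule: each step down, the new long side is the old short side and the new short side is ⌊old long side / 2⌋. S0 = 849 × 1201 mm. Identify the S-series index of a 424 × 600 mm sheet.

S2

S0: 849 × 1201 mm
S1: 600 × 849 mm
S2: 424 × 600 mm
S3: 300 × 424 mm
→ matches S2.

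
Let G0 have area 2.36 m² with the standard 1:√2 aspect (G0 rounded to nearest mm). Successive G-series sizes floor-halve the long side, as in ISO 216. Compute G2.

646 × 913 mm

Let G0's short side be w mm. w · w√2 = 2.36 m² = 2,360,000 mm², so w ≈ 1291.8 mm and w√2 ≈ 1826.9 mm → G0 = 1292 × 1827 mm.
G1: ⌊1827/2⌋ × 1292 = 913 × 1292 mm
G2: ⌊1292/2⌋ × 913 = 646 × 913 mm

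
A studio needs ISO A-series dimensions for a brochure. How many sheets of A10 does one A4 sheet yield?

64

Each ISO step halves the sheet: 1 × A4 → 2 × A5 → 4 × A6 → 8 × A7 → …
From A4 to A10 is 6 halving steps: 2^6 = 64.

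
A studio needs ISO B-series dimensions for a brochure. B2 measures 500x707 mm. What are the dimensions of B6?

B3: ⌊707/2⌋ × 500 = 353 × 500 mm
B4: ⌊500/2⌋ × 353 = 250 × 353 mm
B5: ⌊353/2⌋ × 250 = 176 × 250 mm
B6: ⌊250/2⌋ × 176 = 125 × 176 mm

125 × 176 mm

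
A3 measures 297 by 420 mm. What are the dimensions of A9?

A4: ⌊420/2⌋ × 297 = 210 × 297 mm
A5: ⌊297/2⌋ × 210 = 148 × 210 mm
A6: ⌊210/2⌋ × 148 = 105 × 148 mm
A7: ⌊148/2⌋ × 105 = 74 × 105 mm
A8: ⌊105/2⌋ × 74 = 52 × 74 mm
A9: ⌊74/2⌋ × 52 = 37 × 52 mm

37 × 52 mm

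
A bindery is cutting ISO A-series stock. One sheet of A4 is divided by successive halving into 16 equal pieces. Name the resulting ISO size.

A8

16 = 2^4, so 4 halving steps.
A4 → A5 → … → A8 after 4 steps.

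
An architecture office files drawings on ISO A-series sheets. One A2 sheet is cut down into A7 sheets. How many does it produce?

32

A2 = 420 × 594 mm; A7 = 74 × 105 mm.
Each halving step doubles the count; 5 steps from A2 to A7.
2^5 = 32.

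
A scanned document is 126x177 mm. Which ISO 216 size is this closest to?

B6 (125 × 176 mm)

Aspect ratio 177/126 ≈ 1.405 — close to the ISO √2 ≈ 1.414.
In the B-series (B0 = 1000 × 1414 mm): B6 = 125 × 176 mm.
Off by 2 mm total — nearest standard size.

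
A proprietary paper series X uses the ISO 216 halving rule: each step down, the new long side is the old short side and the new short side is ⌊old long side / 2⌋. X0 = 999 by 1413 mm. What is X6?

124 × 176 mm

X1 = 706 × 999 mm (from X0 by 1 halving).
X2: ⌊999/2⌋ × 706 = 499 × 706 mm
X3: ⌊706/2⌋ × 499 = 353 × 499 mm
X4: ⌊499/2⌋ × 353 = 249 × 353 mm
X5: ⌊353/2⌋ × 249 = 176 × 249 mm
X6: ⌊249/2⌋ × 176 = 124 × 176 mm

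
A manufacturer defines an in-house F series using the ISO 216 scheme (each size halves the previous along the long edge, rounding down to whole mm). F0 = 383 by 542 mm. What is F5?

67 × 95 mm

F1: ⌊542/2⌋ × 383 = 271 × 383 mm
F2: ⌊383/2⌋ × 271 = 191 × 271 mm
F3: ⌊271/2⌋ × 191 = 135 × 191 mm
F4: ⌊191/2⌋ × 135 = 95 × 135 mm
F5: ⌊135/2⌋ × 95 = 67 × 95 mm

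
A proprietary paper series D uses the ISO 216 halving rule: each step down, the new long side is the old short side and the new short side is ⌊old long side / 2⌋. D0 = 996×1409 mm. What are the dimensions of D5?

D1: ⌊1409/2⌋ × 996 = 704 × 996 mm
D2: ⌊996/2⌋ × 704 = 498 × 704 mm
D3: ⌊704/2⌋ × 498 = 352 × 498 mm
D4: ⌊498/2⌋ × 352 = 249 × 352 mm
D5: ⌊352/2⌋ × 249 = 176 × 249 mm

176 × 249 mm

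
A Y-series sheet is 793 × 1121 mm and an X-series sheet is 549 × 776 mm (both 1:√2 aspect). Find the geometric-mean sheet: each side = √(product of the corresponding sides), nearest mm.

Short side: √(793 · 549) = √435357 ≈ 659.8 → 660 mm
Long side: √(1121 · 776) = √869896 ≈ 932.7 → 933 mm

660 × 933 mm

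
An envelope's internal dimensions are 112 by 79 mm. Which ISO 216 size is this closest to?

Aspect ratio 112/79 ≈ 1.418 — close to the ISO √2 ≈ 1.414.
In the C-series (envelope sizes, between A and B): C7 = 81 × 114 mm.
Off by 4 mm total — nearest standard size.

C7 (81 × 114 mm)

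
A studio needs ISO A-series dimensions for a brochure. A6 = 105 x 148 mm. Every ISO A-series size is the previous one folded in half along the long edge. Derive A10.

26 × 37 mm

A7: ⌊148/2⌋ × 105 = 74 × 105 mm
A8: ⌊105/2⌋ × 74 = 52 × 74 mm
A9: ⌊74/2⌋ × 52 = 37 × 52 mm
A10: ⌊52/2⌋ × 37 = 26 × 37 mm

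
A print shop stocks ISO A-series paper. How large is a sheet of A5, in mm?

148 × 210 mm

A0 = 841 × 1189 mm (A0 has area 1 m², aspect 1:√2).
A1: ⌊1189/2⌋ × 841 = 594 × 841 mm
A2: ⌊841/2⌋ × 594 = 420 × 594 mm
A3: ⌊594/2⌋ × 420 = 297 × 420 mm
A4: ⌊420/2⌋ × 297 = 210 × 297 mm
A5: ⌊297/2⌋ × 210 = 148 × 210 mm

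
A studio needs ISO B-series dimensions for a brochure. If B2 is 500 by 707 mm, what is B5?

B3: ⌊707/2⌋ × 500 = 353 × 500 mm
B4: ⌊500/2⌋ × 353 = 250 × 353 mm
B5: ⌊353/2⌋ × 250 = 176 × 250 mm

176 × 250 mm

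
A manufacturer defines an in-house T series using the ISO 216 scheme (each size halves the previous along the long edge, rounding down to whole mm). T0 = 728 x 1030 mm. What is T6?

T1: ⌊1030/2⌋ × 728 = 515 × 728 mm
T2: ⌊728/2⌋ × 515 = 364 × 515 mm
T3: ⌊515/2⌋ × 364 = 257 × 364 mm
T4: ⌊364/2⌋ × 257 = 182 × 257 mm
T5: ⌊257/2⌋ × 182 = 128 × 182 mm
T6: ⌊182/2⌋ × 128 = 91 × 128 mm

91 × 128 mm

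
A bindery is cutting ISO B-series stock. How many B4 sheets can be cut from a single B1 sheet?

8

Each ISO step halves the sheet: 1 × B1 → 2 × B2 → 4 × B3 → 8 × B4
From B1 to B4 is 3 halving steps: 2^3 = 8.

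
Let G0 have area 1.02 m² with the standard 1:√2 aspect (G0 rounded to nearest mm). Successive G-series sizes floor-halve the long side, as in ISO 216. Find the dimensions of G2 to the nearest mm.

Let G0's short side be w mm. w · w√2 = 1.02 m² = 1,020,000 mm², so w ≈ 849.3 mm and w√2 ≈ 1201.0 mm → G0 = 849 × 1201 mm.
G1: ⌊1201/2⌋ × 849 = 600 × 849 mm
G2: ⌊849/2⌋ × 600 = 424 × 600 mm

424 × 600 mm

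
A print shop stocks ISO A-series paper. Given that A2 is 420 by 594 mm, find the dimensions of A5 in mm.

148 × 210 mm

A3: ⌊594/2⌋ × 420 = 297 × 420 mm
A4: ⌊420/2⌋ × 297 = 210 × 297 mm
A5: ⌊297/2⌋ × 210 = 148 × 210 mm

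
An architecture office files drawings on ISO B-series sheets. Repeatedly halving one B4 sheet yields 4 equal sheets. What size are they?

B6

4 = 2^2, so 2 halving steps.
B4 → B5 → … → B6 after 2 steps.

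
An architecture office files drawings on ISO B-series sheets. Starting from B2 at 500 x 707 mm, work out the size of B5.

B3: ⌊707/2⌋ × 500 = 353 × 500 mm
B4: ⌊500/2⌋ × 353 = 250 × 353 mm
B5: ⌊353/2⌋ × 250 = 176 × 250 mm

176 × 250 mm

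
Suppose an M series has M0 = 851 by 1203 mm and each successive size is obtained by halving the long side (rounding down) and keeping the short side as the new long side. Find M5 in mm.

M1: ⌊1203/2⌋ × 851 = 601 × 851 mm
M2: ⌊851/2⌋ × 601 = 425 × 601 mm
M3: ⌊601/2⌋ × 425 = 300 × 425 mm
M4: ⌊425/2⌋ × 300 = 212 × 300 mm
M5: ⌊300/2⌋ × 212 = 150 × 212 mm

150 × 212 mm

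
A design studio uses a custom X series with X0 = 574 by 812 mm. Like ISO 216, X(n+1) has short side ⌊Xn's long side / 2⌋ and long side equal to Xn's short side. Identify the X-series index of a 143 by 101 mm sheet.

X0: 574 × 812 mm
X1: 406 × 574 mm
X2: 287 × 406 mm
X3: 203 × 287 mm
X4: 143 × 203 mm
X5: 101 × 143 mm
X6: 71 × 101 mm
→ matches X5.

X5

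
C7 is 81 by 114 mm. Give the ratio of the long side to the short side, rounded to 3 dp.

114 / 81 = 1.407
ISO 216 targets √2 ≈ 1.414; the -0.007 deviation is from mm rounding.

1.407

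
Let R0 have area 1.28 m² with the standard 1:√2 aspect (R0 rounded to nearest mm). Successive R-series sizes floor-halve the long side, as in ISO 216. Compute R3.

Let R0's short side be w mm. w · w√2 = 1.28 m² = 1,280,000 mm², so w ≈ 951.4 mm and w√2 ≈ 1345.4 mm → R0 = 951 × 1345 mm.
R1: ⌊1345/2⌋ × 951 = 672 × 951 mm
R2: ⌊951/2⌋ × 672 = 475 × 672 mm
R3: ⌊672/2⌋ × 475 = 336 × 475 mm

336 × 475 mm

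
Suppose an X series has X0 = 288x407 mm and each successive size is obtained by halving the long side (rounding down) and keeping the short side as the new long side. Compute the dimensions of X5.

50 × 72 mm

X1: ⌊407/2⌋ × 288 = 203 × 288 mm
X2: ⌊288/2⌋ × 203 = 144 × 203 mm
X3: ⌊203/2⌋ × 144 = 101 × 144 mm
X4: ⌊144/2⌋ × 101 = 72 × 101 mm
X5: ⌊101/2⌋ × 72 = 50 × 72 mm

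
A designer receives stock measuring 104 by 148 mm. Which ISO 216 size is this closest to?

Aspect ratio 148/104 ≈ 1.423 — close to the ISO √2 ≈ 1.414.
In the A-series (A0 area = 1 m²): A6 = 105 × 148 mm.
Off by 1 mm total — nearest standard size.

A6 (105 × 148 mm)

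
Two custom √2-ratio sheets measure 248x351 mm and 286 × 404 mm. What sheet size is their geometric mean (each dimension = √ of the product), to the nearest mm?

266 × 377 mm

Short side: √(248 · 286) = √70928 ≈ 266.3 → 266 mm
Long side: √(351 · 404) = √141804 ≈ 376.6 → 377 mm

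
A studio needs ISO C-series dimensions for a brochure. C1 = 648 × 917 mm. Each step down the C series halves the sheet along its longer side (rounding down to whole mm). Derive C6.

114 × 162 mm

C2: ⌊917/2⌋ × 648 = 458 × 648 mm
C3: ⌊648/2⌋ × 458 = 324 × 458 mm
C4: ⌊458/2⌋ × 324 = 229 × 324 mm
C5: ⌊324/2⌋ × 229 = 162 × 229 mm
C6: ⌊229/2⌋ × 162 = 114 × 162 mm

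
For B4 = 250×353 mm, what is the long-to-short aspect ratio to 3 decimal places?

1.412

353 / 250 = 1.412
ISO 216 targets √2 ≈ 1.414; the -0.002 deviation is from mm rounding.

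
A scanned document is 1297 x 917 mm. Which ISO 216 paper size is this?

Aspect ratio 1297/917 ≈ 1.414 — close to the ISO √2 ≈ 1.414.
In the C-series (envelope sizes, between A and B): C0 = 917 × 1297 mm.

C0 (917 × 1297 mm)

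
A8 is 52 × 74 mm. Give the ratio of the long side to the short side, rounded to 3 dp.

1.423

74 / 52 = 1.423
ISO 216 targets √2 ≈ 1.414; the +0.009 deviation is from mm rounding.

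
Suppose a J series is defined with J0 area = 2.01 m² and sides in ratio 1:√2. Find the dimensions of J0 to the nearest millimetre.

Let the short side be w mm. Then w · w√2 = 2.01 m² = 2,010,000 mm².
w² = 2,010,000/√2, so w ≈ 1192.2 mm; long side = w√2 ≈ 1686.0 mm.

1192 × 1686 mm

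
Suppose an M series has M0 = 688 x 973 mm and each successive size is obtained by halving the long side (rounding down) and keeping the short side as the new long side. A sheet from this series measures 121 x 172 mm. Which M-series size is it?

M5

M0: 688 × 973 mm
M1: 486 × 688 mm
M2: 344 × 486 mm
M3: 243 × 344 mm
M4: 172 × 243 mm
M5: 121 × 172 mm
M6: 86 × 121 mm
→ matches M5.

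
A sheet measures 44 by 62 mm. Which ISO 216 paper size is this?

B9 (44 × 62 mm)

Aspect ratio 62/44 ≈ 1.409 — close to the ISO √2 ≈ 1.414.
In the B-series (B0 = 1000 × 1414 mm): B9 = 44 × 62 mm.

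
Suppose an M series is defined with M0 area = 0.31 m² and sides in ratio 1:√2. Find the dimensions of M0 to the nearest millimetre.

Let the short side be w mm. Then w · w√2 = 0.31 m² = 310,000 mm².
w² = 310,000/√2, so w ≈ 468.2 mm; long side = w√2 ≈ 662.1 mm.

468 × 662 mm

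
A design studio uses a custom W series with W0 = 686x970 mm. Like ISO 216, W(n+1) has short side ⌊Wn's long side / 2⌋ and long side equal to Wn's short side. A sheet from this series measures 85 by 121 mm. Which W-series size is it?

W6

W0: 686 × 970 mm
W1: 485 × 686 mm
W2: 343 × 485 mm
W3: 242 × 343 mm
W4: 171 × 242 mm
W5: 121 × 171 mm
W6: 85 × 121 mm
W7: 60 × 85 mm
→ matches W6.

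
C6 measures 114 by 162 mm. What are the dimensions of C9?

C7: ⌊162/2⌋ × 114 = 81 × 114 mm
C8: ⌊114/2⌋ × 81 = 57 × 81 mm
C9: ⌊81/2⌋ × 57 = 40 × 57 mm

40 × 57 mm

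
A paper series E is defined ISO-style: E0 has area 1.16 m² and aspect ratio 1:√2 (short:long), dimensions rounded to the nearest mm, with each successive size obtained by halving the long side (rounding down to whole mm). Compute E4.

226 × 320 mm

Let E0's short side be w mm. w · w√2 = 1.16 m² = 1,160,000 mm², so w ≈ 905.7 mm and w√2 ≈ 1280.8 mm → E0 = 906 × 1281 mm.
E1: ⌊1281/2⌋ × 906 = 640 × 906 mm
E2: ⌊906/2⌋ × 640 = 453 × 640 mm
E3: ⌊640/2⌋ × 453 = 320 × 453 mm
E4: ⌊453/2⌋ × 320 = 226 × 320 mm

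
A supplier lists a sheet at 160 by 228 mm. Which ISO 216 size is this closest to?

C5 (162 × 229 mm)

Aspect ratio 228/160 ≈ 1.425 — close to the ISO √2 ≈ 1.414.
In the C-series (envelope sizes, between A and B): C5 = 162 × 229 mm.
Off by 3 mm total — nearest standard size.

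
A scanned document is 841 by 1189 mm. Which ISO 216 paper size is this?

Aspect ratio 1189/841 ≈ 1.414 — close to the ISO √2 ≈ 1.414.
In the A-series (A0 area = 1 m²): A0 = 841 × 1189 mm.

A0 (841 × 1189 mm)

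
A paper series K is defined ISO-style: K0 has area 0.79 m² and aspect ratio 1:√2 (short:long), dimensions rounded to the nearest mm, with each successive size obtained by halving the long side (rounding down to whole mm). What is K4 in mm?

Let K0's short side be w mm. w · w√2 = 0.79 m² = 790,000 mm², so w ≈ 747.4 mm and w√2 ≈ 1057.0 mm → K0 = 747 × 1057 mm.
K1: ⌊1057/2⌋ × 747 = 528 × 747 mm
K2: ⌊747/2⌋ × 528 = 373 × 528 mm
K3: ⌊528/2⌋ × 373 = 264 × 373 mm
K4: ⌊373/2⌋ × 264 = 186 × 264 mm

186 × 264 mm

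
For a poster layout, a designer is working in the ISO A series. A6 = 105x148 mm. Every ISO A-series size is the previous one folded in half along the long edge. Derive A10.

A7: ⌊148/2⌋ × 105 = 74 × 105 mm
A8: ⌊105/2⌋ × 74 = 52 × 74 mm
A9: ⌊74/2⌋ × 52 = 37 × 52 mm
A10: ⌊52/2⌋ × 37 = 26 × 37 mm

26 × 37 mm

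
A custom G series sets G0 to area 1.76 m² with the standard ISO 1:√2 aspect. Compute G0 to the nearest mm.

1116 × 1578 mm

Let the short side be w mm. Then w · w√2 = 1.76 m² = 1,760,000 mm².
w² = 1,760,000/√2, so w ≈ 1115.6 mm; long side = w√2 ≈ 1577.7 mm.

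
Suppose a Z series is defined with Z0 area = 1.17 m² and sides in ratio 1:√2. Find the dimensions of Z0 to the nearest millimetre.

910 × 1286 mm

Let the short side be w mm. Then w · w√2 = 1.17 m² = 1,170,000 mm².
w² = 1,170,000/√2, so w ≈ 909.6 mm; long side = w√2 ≈ 1286.3 mm.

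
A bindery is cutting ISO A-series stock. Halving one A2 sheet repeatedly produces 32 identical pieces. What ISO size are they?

A7

32 = 2^5, so 5 halving steps.
A2 → A3 → … → A7 after 5 steps.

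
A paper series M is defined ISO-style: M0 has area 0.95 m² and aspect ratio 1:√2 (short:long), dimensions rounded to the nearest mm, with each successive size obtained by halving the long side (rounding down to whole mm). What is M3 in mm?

Let M0's short side be w mm. w · w√2 = 0.95 m² = 950,000 mm², so w ≈ 819.6 mm and w√2 ≈ 1159.1 mm → M0 = 820 × 1159 mm.
M1: ⌊1159/2⌋ × 820 = 579 × 820 mm
M2: ⌊820/2⌋ × 579 = 410 × 579 mm
M3: ⌊579/2⌋ × 410 = 289 × 410 mm

289 × 410 mm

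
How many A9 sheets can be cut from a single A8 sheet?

2

A8 = 52 × 74 mm; A9 = 37 × 52 mm.
Each halving step doubles the count; 1 step from A8 to A9.
2^1 = 2.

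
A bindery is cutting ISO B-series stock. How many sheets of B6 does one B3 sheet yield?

8

Each ISO step halves the sheet: 1 × B3 → 2 × B4 → 4 × B5 → 8 × B6
From B3 to B6 is 3 halving steps: 2^3 = 8.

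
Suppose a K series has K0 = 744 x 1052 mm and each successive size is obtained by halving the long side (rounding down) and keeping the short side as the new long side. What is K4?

186 × 263 mm

K1: ⌊1052/2⌋ × 744 = 526 × 744 mm
K2: ⌊744/2⌋ × 526 = 372 × 526 mm
K3: ⌊526/2⌋ × 372 = 263 × 372 mm
K4: ⌊372/2⌋ × 263 = 186 × 263 mm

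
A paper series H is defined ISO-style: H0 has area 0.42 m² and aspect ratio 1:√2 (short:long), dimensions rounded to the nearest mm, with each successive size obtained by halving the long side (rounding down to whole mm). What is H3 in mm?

192 × 272 mm

Let H0's short side be w mm. w · w√2 = 0.42 m² = 420,000 mm², so w ≈ 545.0 mm and w√2 ≈ 770.7 mm → H0 = 545 × 771 mm.
H1: ⌊771/2⌋ × 545 = 385 × 545 mm
H2: ⌊545/2⌋ × 385 = 272 × 385 mm
H3: ⌊385/2⌋ × 272 = 192 × 272 mm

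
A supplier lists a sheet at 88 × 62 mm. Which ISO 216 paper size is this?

Aspect ratio 88/62 ≈ 1.419 — close to the ISO √2 ≈ 1.414.
In the B-series (B0 = 1000 × 1414 mm): B8 = 62 × 88 mm.

B8 (62 × 88 mm)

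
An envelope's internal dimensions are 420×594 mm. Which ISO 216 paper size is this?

Aspect ratio 594/420 ≈ 1.414 — close to the ISO √2 ≈ 1.414.
In the A-series (A0 area = 1 m²): A2 = 420 × 594 mm.

A2 (420 × 594 mm)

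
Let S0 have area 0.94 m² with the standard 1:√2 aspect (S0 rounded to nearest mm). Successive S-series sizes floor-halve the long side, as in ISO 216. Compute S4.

203 × 288 mm

Let S0's short side be w mm. w · w√2 = 0.94 m² = 940,000 mm², so w ≈ 815.3 mm and w√2 ≈ 1153.0 mm → S0 = 815 × 1153 mm.
S1: ⌊1153/2⌋ × 815 = 576 × 815 mm
S2: ⌊815/2⌋ × 576 = 407 × 576 mm
S3: ⌊576/2⌋ × 407 = 288 × 407 mm
S4: ⌊407/2⌋ × 288 = 203 × 288 mm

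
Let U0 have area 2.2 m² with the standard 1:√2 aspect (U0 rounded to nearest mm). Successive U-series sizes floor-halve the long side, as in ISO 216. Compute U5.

220 × 311 mm

Let U0's short side be w mm. w · w√2 = 2.2 m² = 2,200,000 mm², so w ≈ 1247.3 mm and w√2 ≈ 1763.9 mm → U0 = 1247 × 1764 mm.
U1: ⌊1764/2⌋ × 1247 = 882 × 1247 mm
U2: ⌊1247/2⌋ × 882 = 623 × 882 mm
U3: ⌊882/2⌋ × 623 = 441 × 623 mm
U4: ⌊623/2⌋ × 441 = 311 × 441 mm
U5: ⌊441/2⌋ × 311 = 220 × 311 mm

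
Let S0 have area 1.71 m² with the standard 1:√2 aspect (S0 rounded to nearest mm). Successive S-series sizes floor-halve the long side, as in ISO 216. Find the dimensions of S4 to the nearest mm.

Let S0's short side be w mm. w · w√2 = 1.71 m² = 1,710,000 mm², so w ≈ 1099.6 mm and w√2 ≈ 1555.1 mm → S0 = 1100 × 1555 mm.
S1: ⌊1555/2⌋ × 1100 = 777 × 1100 mm
S2: ⌊1100/2⌋ × 777 = 550 × 777 mm
S3: ⌊777/2⌋ × 550 = 388 × 550 mm
S4: ⌊550/2⌋ × 388 = 275 × 388 mm

275 × 388 mm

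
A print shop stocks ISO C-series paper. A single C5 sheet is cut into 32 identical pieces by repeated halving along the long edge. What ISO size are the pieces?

32 = 2^5, so 5 halving steps.
C5 → C6 → … → C10 after 5 steps.

C10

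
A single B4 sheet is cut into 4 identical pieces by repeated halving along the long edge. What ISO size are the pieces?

B6

4 = 2^2, so 2 halving steps.
B4 → B5 → … → B6 after 2 steps.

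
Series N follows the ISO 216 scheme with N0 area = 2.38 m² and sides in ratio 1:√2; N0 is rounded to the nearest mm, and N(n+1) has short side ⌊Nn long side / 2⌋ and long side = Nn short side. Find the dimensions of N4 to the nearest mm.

324 × 458 mm

Let N0's short side be w mm. w · w√2 = 2.38 m² = 2,380,000 mm², so w ≈ 1297.3 mm and w√2 ≈ 1834.6 mm → N0 = 1297 × 1835 mm.
N1: ⌊1835/2⌋ × 1297 = 917 × 1297 mm
N2: ⌊1297/2⌋ × 917 = 648 × 917 mm
N3: ⌊917/2⌋ × 648 = 458 × 648 mm
N4: ⌊648/2⌋ × 458 = 324 × 458 mm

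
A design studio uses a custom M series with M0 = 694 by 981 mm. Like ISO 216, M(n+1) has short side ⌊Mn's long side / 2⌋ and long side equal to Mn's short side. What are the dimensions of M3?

245 × 347 mm

M1: ⌊981/2⌋ × 694 = 490 × 694 mm
M2: ⌊694/2⌋ × 490 = 347 × 490 mm
M3: ⌊490/2⌋ × 347 = 245 × 347 mm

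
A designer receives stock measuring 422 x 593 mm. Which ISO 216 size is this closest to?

Aspect ratio 593/422 ≈ 1.405 — close to the ISO √2 ≈ 1.414.
In the A-series (A0 area = 1 m²): A2 = 420 × 594 mm.
Off by 3 mm total — nearest standard size.

A2 (420 × 594 mm)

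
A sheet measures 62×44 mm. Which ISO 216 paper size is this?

B9 (44 × 62 mm)

Aspect ratio 62/44 ≈ 1.409 — close to the ISO √2 ≈ 1.414.
In the B-series (B0 = 1000 × 1414 mm): B9 = 44 × 62 mm.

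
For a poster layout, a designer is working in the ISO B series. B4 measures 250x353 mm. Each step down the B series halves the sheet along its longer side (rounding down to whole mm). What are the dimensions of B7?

B5: ⌊353/2⌋ × 250 = 176 × 250 mm
B6: ⌊250/2⌋ × 176 = 125 × 176 mm
B7: ⌊176/2⌋ × 125 = 88 × 125 mm

88 × 125 mm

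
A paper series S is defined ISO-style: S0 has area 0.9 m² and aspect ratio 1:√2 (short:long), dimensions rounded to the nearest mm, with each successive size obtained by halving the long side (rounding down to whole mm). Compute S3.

282 × 399 mm

Let S0's short side be w mm. w · w√2 = 0.9 m² = 900,000 mm², so w ≈ 797.7 mm and w√2 ≈ 1128.2 mm → S0 = 798 × 1128 mm.
S1: ⌊1128/2⌋ × 798 = 564 × 798 mm
S2: ⌊798/2⌋ × 564 = 399 × 564 mm
S3: ⌊564/2⌋ × 399 = 282 × 399 mm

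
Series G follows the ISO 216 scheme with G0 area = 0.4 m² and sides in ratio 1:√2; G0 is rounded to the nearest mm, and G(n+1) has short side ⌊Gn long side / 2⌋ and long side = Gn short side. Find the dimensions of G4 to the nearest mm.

Let G0's short side be w mm. w · w√2 = 0.4 m² = 400,000 mm², so w ≈ 531.8 mm and w√2 ≈ 752.1 mm → G0 = 532 × 752 mm.
G1: ⌊752/2⌋ × 532 = 376 × 532 mm
G2: ⌊532/2⌋ × 376 = 266 × 376 mm
G3: ⌊376/2⌋ × 266 = 188 × 266 mm
G4: ⌊266/2⌋ × 188 = 133 × 188 mm

133 × 188 mm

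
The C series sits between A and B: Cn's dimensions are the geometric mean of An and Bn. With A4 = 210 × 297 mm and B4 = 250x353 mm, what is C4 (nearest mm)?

Short side: √(210 · 250) = √52500 ≈ 229.1 → 229 mm
Long side: √(297 · 353) = √104841 ≈ 323.8 → 324 mm

229 × 324 mm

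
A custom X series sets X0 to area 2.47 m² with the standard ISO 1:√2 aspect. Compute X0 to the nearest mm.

1322 × 1869 mm

Let the short side be w mm. Then w · w√2 = 2.47 m² = 2,470,000 mm².
w² = 2,470,000/√2, so w ≈ 1321.6 mm; long side = w√2 ≈ 1869.0 mm.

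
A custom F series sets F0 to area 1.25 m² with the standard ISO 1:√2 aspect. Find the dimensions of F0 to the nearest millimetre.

940 × 1330 mm

Let the short side be w mm. Then w · w√2 = 1.25 m² = 1,250,000 mm².
w² = 1,250,000/√2, so w ≈ 940.2 mm; long side = w√2 ≈ 1329.6 mm.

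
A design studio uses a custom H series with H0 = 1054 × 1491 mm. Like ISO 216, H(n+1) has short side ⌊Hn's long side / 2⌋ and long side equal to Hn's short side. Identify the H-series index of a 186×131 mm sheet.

H6

H0: 1054 × 1491 mm
H1: 745 × 1054 mm
H2: 527 × 745 mm
H3: 372 × 527 mm
H4: 263 × 372 mm
H5: 186 × 263 mm
H6: 131 × 186 mm
H7: 93 × 131 mm
→ matches H6.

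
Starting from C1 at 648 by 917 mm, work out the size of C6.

114 × 162 mm

C2: ⌊917/2⌋ × 648 = 458 × 648 mm
C3: ⌊648/2⌋ × 458 = 324 × 458 mm
C4: ⌊458/2⌋ × 324 = 229 × 324 mm
C5: ⌊324/2⌋ × 229 = 162 × 229 mm
C6: ⌊229/2⌋ × 162 = 114 × 162 mm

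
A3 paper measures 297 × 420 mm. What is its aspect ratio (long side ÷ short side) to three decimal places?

1.414

420 / 297 = 1.414
Matches √2 ≈ 1.414 — the ISO 216 defining ratio.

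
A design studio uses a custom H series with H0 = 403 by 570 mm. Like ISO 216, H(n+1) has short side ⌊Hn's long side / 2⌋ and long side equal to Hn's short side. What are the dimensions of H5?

71 × 100 mm

H1: ⌊570/2⌋ × 403 = 285 × 403 mm
H2: ⌊403/2⌋ × 285 = 201 × 285 mm
H3: ⌊285/2⌋ × 201 = 142 × 201 mm
H4: ⌊201/2⌋ × 142 = 100 × 142 mm
H5: ⌊142/2⌋ × 100 = 71 × 100 mm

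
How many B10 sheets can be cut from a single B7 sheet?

Each ISO step halves the sheet: 1 × B7 → 2 × B8 → 4 × B9 → 8 × B10
From B7 to B10 is 3 halving steps: 2^3 = 8.

8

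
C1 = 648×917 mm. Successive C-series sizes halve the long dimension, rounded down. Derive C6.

C2: ⌊917/2⌋ × 648 = 458 × 648 mm
C3: ⌊648/2⌋ × 458 = 324 × 458 mm
C4: ⌊458/2⌋ × 324 = 229 × 324 mm
C5: ⌊324/2⌋ × 229 = 162 × 229 mm
C6: ⌊229/2⌋ × 162 = 114 × 162 mm

114 × 162 mm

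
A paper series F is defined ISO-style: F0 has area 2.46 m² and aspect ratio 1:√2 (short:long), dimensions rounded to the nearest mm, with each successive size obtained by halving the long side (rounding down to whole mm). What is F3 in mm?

Let F0's short side be w mm. w · w√2 = 2.46 m² = 2,460,000 mm², so w ≈ 1318.9 mm and w√2 ≈ 1865.2 mm → F0 = 1319 × 1865 mm.
F1: ⌊1865/2⌋ × 1319 = 932 × 1319 mm
F2: ⌊1319/2⌋ × 932 = 659 × 932 mm
F3: ⌊932/2⌋ × 659 = 466 × 659 mm

466 × 659 mm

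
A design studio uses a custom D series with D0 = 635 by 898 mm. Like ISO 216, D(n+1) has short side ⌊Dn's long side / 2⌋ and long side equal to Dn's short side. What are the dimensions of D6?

79 × 112 mm

D1 = 449 × 635 mm (from D0 by 1 halving).
D2: ⌊635/2⌋ × 449 = 317 × 449 mm
D3: ⌊449/2⌋ × 317 = 224 × 317 mm
D4: ⌊317/2⌋ × 224 = 158 × 224 mm
D5: ⌊224/2⌋ × 158 = 112 × 158 mm
D6: ⌊158/2⌋ × 112 = 79 × 112 mm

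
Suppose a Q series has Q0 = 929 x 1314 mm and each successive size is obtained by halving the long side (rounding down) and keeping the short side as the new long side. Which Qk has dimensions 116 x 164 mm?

Q6

Q0: 929 × 1314 mm
Q1: 657 × 929 mm
Q2: 464 × 657 mm
Q3: 328 × 464 mm
Q4: 232 × 328 mm
Q5: 164 × 232 mm
Q6: 116 × 164 mm
Q7: 82 × 116 mm
→ matches Q6.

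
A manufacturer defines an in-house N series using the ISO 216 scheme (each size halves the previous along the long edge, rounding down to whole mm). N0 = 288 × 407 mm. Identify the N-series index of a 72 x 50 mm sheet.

N5

N0: 288 × 407 mm
N1: 203 × 288 mm
N2: 144 × 203 mm
N3: 101 × 144 mm
N4: 72 × 101 mm
N5: 50 × 72 mm
N6: 36 × 50 mm
→ matches N5.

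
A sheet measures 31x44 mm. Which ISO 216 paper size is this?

B10 (31 × 44 mm)

Aspect ratio 44/31 ≈ 1.419 — close to the ISO √2 ≈ 1.414.
In the B-series (B0 = 1000 × 1414 mm): B10 = 31 × 44 mm.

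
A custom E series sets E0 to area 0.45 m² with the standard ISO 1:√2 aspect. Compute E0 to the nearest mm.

564 × 798 mm

Let the short side be w mm. Then w · w√2 = 0.45 m² = 450,000 mm².
w² = 450,000/√2, so w ≈ 564.1 mm; long side = w√2 ≈ 797.7 mm.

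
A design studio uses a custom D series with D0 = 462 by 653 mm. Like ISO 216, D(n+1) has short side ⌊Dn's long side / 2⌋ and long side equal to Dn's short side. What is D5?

D1 = 326 × 462 mm (from D0 by 1 halving).
D2: ⌊462/2⌋ × 326 = 231 × 326 mm
D3: ⌊326/2⌋ × 231 = 163 × 231 mm
D4: ⌊231/2⌋ × 163 = 115 × 163 mm
D5: ⌊163/2⌋ × 115 = 81 × 115 mm

81 × 115 mm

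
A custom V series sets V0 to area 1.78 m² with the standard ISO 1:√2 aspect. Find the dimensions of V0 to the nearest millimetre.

1122 × 1587 mm

Let the short side be w mm. Then w · w√2 = 1.78 m² = 1,780,000 mm².
w² = 1,780,000/√2, so w ≈ 1121.9 mm; long side = w√2 ≈ 1586.6 mm.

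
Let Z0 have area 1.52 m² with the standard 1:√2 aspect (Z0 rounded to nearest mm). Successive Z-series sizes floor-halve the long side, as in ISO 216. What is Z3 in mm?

366 × 518 mm

Let Z0's short side be w mm. w · w√2 = 1.52 m² = 1,520,000 mm², so w ≈ 1036.7 mm and w√2 ≈ 1466.2 mm → Z0 = 1037 × 1466 mm.
Z1: ⌊1466/2⌋ × 1037 = 733 × 1037 mm
Z2: ⌊1037/2⌋ × 733 = 518 × 733 mm
Z3: ⌊733/2⌋ × 518 = 366 × 518 mm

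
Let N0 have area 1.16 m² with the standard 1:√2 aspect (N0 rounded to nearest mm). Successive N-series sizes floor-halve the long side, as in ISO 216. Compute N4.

226 × 320 mm

Let N0's short side be w mm. w · w√2 = 1.16 m² = 1,160,000 mm², so w ≈ 905.7 mm and w√2 ≈ 1280.8 mm → N0 = 906 × 1281 mm.
N1: ⌊1281/2⌋ × 906 = 640 × 906 mm
N2: ⌊906/2⌋ × 640 = 453 × 640 mm
N3: ⌊640/2⌋ × 453 = 320 × 453 mm
N4: ⌊453/2⌋ × 320 = 226 × 320 mm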